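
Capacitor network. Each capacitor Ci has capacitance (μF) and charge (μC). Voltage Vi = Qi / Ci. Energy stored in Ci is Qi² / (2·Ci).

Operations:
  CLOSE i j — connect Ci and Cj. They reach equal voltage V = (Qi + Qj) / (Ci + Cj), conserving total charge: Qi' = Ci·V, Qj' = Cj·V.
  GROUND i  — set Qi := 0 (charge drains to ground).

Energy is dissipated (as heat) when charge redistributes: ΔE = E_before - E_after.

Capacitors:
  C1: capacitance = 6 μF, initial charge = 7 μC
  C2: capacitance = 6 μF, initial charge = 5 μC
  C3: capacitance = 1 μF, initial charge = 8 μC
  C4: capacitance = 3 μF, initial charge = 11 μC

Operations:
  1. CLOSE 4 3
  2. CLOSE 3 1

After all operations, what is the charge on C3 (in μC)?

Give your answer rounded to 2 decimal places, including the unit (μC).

Answer: 1.68 μC

Derivation:
Initial: C1(6μF, Q=7μC, V=1.17V), C2(6μF, Q=5μC, V=0.83V), C3(1μF, Q=8μC, V=8.00V), C4(3μF, Q=11μC, V=3.67V)
Op 1: CLOSE 4-3: Q_total=19.00, C_total=4.00, V=4.75; Q4=14.25, Q3=4.75; dissipated=7.042
Op 2: CLOSE 3-1: Q_total=11.75, C_total=7.00, V=1.68; Q3=1.68, Q1=10.07; dissipated=5.503
Final charges: Q1=10.07, Q2=5.00, Q3=1.68, Q4=14.25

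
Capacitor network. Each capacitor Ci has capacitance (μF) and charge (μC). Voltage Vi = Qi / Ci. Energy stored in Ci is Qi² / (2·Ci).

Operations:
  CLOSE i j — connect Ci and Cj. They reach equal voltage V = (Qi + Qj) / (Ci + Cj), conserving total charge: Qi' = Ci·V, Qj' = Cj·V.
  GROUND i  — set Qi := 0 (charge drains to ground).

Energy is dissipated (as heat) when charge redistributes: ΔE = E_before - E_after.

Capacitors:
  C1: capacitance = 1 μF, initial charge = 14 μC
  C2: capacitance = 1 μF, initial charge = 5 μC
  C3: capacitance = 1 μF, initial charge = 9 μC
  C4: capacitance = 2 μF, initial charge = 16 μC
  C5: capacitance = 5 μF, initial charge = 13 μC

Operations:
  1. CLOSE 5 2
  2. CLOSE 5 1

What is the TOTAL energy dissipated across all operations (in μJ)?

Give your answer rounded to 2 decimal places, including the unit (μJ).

Initial: C1(1μF, Q=14μC, V=14.00V), C2(1μF, Q=5μC, V=5.00V), C3(1μF, Q=9μC, V=9.00V), C4(2μF, Q=16μC, V=8.00V), C5(5μF, Q=13μC, V=2.60V)
Op 1: CLOSE 5-2: Q_total=18.00, C_total=6.00, V=3.00; Q5=15.00, Q2=3.00; dissipated=2.400
Op 2: CLOSE 5-1: Q_total=29.00, C_total=6.00, V=4.83; Q5=24.17, Q1=4.83; dissipated=50.417
Total dissipated: 52.817 μJ

Answer: 52.82 μJ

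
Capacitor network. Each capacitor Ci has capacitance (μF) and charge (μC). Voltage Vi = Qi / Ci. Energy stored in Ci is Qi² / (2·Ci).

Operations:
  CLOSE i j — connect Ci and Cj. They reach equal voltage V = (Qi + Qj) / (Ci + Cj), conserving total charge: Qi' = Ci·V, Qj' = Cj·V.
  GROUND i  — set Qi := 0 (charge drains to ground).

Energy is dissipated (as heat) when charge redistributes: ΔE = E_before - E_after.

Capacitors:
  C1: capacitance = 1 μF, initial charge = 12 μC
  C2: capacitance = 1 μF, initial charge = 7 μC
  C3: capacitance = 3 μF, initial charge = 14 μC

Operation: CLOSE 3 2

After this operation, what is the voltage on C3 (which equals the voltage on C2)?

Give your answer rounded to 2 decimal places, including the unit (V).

Initial: C1(1μF, Q=12μC, V=12.00V), C2(1μF, Q=7μC, V=7.00V), C3(3μF, Q=14μC, V=4.67V)
Op 1: CLOSE 3-2: Q_total=21.00, C_total=4.00, V=5.25; Q3=15.75, Q2=5.25; dissipated=2.042

Answer: 5.25 V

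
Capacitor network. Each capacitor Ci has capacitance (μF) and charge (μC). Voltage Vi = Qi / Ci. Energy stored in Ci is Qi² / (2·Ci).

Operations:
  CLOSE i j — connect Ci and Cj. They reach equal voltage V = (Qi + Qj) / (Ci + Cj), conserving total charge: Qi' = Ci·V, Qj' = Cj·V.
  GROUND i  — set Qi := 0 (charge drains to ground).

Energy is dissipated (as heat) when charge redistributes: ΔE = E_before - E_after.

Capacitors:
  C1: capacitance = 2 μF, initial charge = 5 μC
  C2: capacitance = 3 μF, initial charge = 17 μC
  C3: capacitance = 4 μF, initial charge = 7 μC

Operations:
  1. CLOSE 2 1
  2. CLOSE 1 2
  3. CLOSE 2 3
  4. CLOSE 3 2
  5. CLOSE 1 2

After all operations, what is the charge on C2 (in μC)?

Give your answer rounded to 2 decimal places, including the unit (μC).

Answer: 10.47 μC

Derivation:
Initial: C1(2μF, Q=5μC, V=2.50V), C2(3μF, Q=17μC, V=5.67V), C3(4μF, Q=7μC, V=1.75V)
Op 1: CLOSE 2-1: Q_total=22.00, C_total=5.00, V=4.40; Q2=13.20, Q1=8.80; dissipated=6.017
Op 2: CLOSE 1-2: Q_total=22.00, C_total=5.00, V=4.40; Q1=8.80, Q2=13.20; dissipated=0.000
Op 3: CLOSE 2-3: Q_total=20.20, C_total=7.00, V=2.89; Q2=8.66, Q3=11.54; dissipated=6.019
Op 4: CLOSE 3-2: Q_total=20.20, C_total=7.00, V=2.89; Q3=11.54, Q2=8.66; dissipated=0.000
Op 5: CLOSE 1-2: Q_total=17.46, C_total=5.00, V=3.49; Q1=6.98, Q2=10.47; dissipated=1.376
Final charges: Q1=6.98, Q2=10.47, Q3=11.54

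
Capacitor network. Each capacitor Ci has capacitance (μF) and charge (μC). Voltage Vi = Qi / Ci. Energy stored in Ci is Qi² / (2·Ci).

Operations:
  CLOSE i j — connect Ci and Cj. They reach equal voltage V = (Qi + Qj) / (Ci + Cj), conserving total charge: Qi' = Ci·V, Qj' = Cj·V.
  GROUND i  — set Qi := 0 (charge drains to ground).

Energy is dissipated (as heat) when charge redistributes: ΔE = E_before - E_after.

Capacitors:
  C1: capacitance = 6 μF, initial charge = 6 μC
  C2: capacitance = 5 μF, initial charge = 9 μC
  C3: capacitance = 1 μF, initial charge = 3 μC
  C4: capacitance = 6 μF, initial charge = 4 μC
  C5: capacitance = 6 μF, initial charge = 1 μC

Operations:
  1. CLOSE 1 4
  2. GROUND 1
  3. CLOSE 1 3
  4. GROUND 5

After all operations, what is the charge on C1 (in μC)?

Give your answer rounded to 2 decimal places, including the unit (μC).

Initial: C1(6μF, Q=6μC, V=1.00V), C2(5μF, Q=9μC, V=1.80V), C3(1μF, Q=3μC, V=3.00V), C4(6μF, Q=4μC, V=0.67V), C5(6μF, Q=1μC, V=0.17V)
Op 1: CLOSE 1-4: Q_total=10.00, C_total=12.00, V=0.83; Q1=5.00, Q4=5.00; dissipated=0.167
Op 2: GROUND 1: Q1=0; energy lost=2.083
Op 3: CLOSE 1-3: Q_total=3.00, C_total=7.00, V=0.43; Q1=2.57, Q3=0.43; dissipated=3.857
Op 4: GROUND 5: Q5=0; energy lost=0.083
Final charges: Q1=2.57, Q2=9.00, Q3=0.43, Q4=5.00, Q5=0.00

Answer: 2.57 μC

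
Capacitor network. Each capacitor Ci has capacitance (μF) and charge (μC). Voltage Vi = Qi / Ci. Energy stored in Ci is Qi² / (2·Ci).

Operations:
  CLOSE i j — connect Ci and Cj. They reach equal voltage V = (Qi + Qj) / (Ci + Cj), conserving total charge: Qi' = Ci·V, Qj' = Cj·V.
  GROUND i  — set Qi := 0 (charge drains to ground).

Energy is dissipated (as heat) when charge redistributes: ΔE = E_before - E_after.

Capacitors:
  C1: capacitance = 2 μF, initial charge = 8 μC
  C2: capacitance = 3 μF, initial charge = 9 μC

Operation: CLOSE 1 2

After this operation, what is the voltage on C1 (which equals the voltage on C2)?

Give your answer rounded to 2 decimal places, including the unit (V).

Initial: C1(2μF, Q=8μC, V=4.00V), C2(3μF, Q=9μC, V=3.00V)
Op 1: CLOSE 1-2: Q_total=17.00, C_total=5.00, V=3.40; Q1=6.80, Q2=10.20; dissipated=0.600

Answer: 3.40 V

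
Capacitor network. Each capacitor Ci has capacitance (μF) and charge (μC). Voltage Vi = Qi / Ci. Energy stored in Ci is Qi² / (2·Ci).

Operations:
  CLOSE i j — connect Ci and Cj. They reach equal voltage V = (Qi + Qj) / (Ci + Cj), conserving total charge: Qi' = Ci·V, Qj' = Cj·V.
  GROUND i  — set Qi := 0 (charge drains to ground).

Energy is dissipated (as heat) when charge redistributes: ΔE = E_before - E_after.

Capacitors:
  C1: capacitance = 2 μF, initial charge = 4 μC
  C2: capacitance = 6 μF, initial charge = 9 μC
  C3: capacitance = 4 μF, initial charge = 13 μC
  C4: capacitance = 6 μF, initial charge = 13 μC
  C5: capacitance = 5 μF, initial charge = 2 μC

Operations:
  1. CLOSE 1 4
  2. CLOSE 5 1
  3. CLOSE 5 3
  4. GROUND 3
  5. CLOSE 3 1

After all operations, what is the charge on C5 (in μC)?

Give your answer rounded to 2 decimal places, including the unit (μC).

Answer: 9.70 μC

Derivation:
Initial: C1(2μF, Q=4μC, V=2.00V), C2(6μF, Q=9μC, V=1.50V), C3(4μF, Q=13μC, V=3.25V), C4(6μF, Q=13μC, V=2.17V), C5(5μF, Q=2μC, V=0.40V)
Op 1: CLOSE 1-4: Q_total=17.00, C_total=8.00, V=2.12; Q1=4.25, Q4=12.75; dissipated=0.021
Op 2: CLOSE 5-1: Q_total=6.25, C_total=7.00, V=0.89; Q5=4.46, Q1=1.79; dissipated=2.125
Op 3: CLOSE 5-3: Q_total=17.46, C_total=9.00, V=1.94; Q5=9.70, Q3=7.76; dissipated=6.173
Op 4: GROUND 3: Q3=0; energy lost=7.531
Op 5: CLOSE 3-1: Q_total=1.79, C_total=6.00, V=0.30; Q3=1.19, Q1=0.60; dissipated=0.531
Final charges: Q1=0.60, Q2=9.00, Q3=1.19, Q4=12.75, Q5=9.70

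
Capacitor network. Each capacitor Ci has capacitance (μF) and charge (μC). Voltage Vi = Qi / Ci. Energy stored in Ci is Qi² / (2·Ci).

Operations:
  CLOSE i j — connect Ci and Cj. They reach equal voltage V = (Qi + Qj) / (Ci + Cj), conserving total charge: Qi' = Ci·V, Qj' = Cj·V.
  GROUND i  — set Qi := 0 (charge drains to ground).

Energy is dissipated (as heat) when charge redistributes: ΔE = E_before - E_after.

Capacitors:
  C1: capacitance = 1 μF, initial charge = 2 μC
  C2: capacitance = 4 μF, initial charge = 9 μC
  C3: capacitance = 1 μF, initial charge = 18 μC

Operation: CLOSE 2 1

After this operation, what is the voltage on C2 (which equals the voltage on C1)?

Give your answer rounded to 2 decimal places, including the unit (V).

Initial: C1(1μF, Q=2μC, V=2.00V), C2(4μF, Q=9μC, V=2.25V), C3(1μF, Q=18μC, V=18.00V)
Op 1: CLOSE 2-1: Q_total=11.00, C_total=5.00, V=2.20; Q2=8.80, Q1=2.20; dissipated=0.025

Answer: 2.20 V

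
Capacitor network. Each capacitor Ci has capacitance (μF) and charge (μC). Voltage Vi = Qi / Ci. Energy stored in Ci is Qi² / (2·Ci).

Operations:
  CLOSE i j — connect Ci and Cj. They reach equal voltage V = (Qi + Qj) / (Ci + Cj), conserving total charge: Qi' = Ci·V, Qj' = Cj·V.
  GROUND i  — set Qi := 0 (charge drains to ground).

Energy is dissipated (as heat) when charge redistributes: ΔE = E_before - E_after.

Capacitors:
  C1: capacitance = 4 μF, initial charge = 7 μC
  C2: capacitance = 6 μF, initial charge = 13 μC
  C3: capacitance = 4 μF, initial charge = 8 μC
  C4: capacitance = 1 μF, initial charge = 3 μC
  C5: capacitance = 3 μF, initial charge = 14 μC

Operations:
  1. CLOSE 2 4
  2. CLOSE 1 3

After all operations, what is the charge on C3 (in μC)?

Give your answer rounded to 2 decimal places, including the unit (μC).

Initial: C1(4μF, Q=7μC, V=1.75V), C2(6μF, Q=13μC, V=2.17V), C3(4μF, Q=8μC, V=2.00V), C4(1μF, Q=3μC, V=3.00V), C5(3μF, Q=14μC, V=4.67V)
Op 1: CLOSE 2-4: Q_total=16.00, C_total=7.00, V=2.29; Q2=13.71, Q4=2.29; dissipated=0.298
Op 2: CLOSE 1-3: Q_total=15.00, C_total=8.00, V=1.88; Q1=7.50, Q3=7.50; dissipated=0.062
Final charges: Q1=7.50, Q2=13.71, Q3=7.50, Q4=2.29, Q5=14.00

Answer: 7.50 μC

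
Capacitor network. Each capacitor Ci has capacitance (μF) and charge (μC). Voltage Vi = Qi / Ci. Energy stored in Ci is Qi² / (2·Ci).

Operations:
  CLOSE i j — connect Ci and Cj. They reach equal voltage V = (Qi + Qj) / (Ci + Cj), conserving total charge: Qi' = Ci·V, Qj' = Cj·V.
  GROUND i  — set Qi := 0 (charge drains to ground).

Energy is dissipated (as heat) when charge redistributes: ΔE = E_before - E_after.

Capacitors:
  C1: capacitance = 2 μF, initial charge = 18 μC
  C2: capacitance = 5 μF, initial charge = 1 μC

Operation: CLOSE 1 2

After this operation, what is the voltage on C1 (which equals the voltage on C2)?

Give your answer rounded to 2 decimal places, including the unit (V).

Answer: 2.71 V

Derivation:
Initial: C1(2μF, Q=18μC, V=9.00V), C2(5μF, Q=1μC, V=0.20V)
Op 1: CLOSE 1-2: Q_total=19.00, C_total=7.00, V=2.71; Q1=5.43, Q2=13.57; dissipated=55.314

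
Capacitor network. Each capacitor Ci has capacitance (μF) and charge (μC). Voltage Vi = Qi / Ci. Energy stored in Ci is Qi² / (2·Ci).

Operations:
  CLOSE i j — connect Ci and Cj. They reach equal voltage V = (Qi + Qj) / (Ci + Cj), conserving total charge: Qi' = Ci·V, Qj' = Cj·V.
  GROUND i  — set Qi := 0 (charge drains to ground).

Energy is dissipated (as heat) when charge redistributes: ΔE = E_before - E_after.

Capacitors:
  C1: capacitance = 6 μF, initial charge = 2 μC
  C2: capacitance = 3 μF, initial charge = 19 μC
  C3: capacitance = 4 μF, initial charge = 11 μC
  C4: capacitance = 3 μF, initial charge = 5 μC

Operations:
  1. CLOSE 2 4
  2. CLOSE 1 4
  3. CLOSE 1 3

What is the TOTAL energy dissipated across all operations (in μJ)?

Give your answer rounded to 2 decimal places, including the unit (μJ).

Answer: 31.49 μJ

Derivation:
Initial: C1(6μF, Q=2μC, V=0.33V), C2(3μF, Q=19μC, V=6.33V), C3(4μF, Q=11μC, V=2.75V), C4(3μF, Q=5μC, V=1.67V)
Op 1: CLOSE 2-4: Q_total=24.00, C_total=6.00, V=4.00; Q2=12.00, Q4=12.00; dissipated=16.333
Op 2: CLOSE 1-4: Q_total=14.00, C_total=9.00, V=1.56; Q1=9.33, Q4=4.67; dissipated=13.444
Op 3: CLOSE 1-3: Q_total=20.33, C_total=10.00, V=2.03; Q1=12.20, Q3=8.13; dissipated=1.712
Total dissipated: 31.490 μJ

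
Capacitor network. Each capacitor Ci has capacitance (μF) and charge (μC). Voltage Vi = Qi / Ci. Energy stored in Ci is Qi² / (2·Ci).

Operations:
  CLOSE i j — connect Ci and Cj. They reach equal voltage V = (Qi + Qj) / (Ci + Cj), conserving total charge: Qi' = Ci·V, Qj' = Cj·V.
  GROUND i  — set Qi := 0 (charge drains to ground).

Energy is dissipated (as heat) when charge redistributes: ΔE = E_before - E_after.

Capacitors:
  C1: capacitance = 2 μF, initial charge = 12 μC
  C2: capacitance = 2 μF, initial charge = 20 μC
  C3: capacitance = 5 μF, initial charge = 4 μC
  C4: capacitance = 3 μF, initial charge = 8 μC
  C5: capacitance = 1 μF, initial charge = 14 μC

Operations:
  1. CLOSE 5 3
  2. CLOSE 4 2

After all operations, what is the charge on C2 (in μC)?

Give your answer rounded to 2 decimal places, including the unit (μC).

Initial: C1(2μF, Q=12μC, V=6.00V), C2(2μF, Q=20μC, V=10.00V), C3(5μF, Q=4μC, V=0.80V), C4(3μF, Q=8μC, V=2.67V), C5(1μF, Q=14μC, V=14.00V)
Op 1: CLOSE 5-3: Q_total=18.00, C_total=6.00, V=3.00; Q5=3.00, Q3=15.00; dissipated=72.600
Op 2: CLOSE 4-2: Q_total=28.00, C_total=5.00, V=5.60; Q4=16.80, Q2=11.20; dissipated=32.267
Final charges: Q1=12.00, Q2=11.20, Q3=15.00, Q4=16.80, Q5=3.00

Answer: 11.20 μC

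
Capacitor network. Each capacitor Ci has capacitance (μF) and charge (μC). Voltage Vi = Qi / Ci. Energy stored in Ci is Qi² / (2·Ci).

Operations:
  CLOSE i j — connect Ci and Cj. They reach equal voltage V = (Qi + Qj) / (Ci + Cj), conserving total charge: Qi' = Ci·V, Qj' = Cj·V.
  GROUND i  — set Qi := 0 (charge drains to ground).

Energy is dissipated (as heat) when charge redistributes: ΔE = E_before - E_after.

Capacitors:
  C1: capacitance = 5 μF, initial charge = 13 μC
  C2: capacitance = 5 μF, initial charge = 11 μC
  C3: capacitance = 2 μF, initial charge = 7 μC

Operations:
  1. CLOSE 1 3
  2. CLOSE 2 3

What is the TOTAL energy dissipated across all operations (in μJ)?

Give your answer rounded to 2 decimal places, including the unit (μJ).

Answer: 0.89 μJ

Derivation:
Initial: C1(5μF, Q=13μC, V=2.60V), C2(5μF, Q=11μC, V=2.20V), C3(2μF, Q=7μC, V=3.50V)
Op 1: CLOSE 1-3: Q_total=20.00, C_total=7.00, V=2.86; Q1=14.29, Q3=5.71; dissipated=0.579
Op 2: CLOSE 2-3: Q_total=16.71, C_total=7.00, V=2.39; Q2=11.94, Q3=4.78; dissipated=0.308
Total dissipated: 0.887 μJ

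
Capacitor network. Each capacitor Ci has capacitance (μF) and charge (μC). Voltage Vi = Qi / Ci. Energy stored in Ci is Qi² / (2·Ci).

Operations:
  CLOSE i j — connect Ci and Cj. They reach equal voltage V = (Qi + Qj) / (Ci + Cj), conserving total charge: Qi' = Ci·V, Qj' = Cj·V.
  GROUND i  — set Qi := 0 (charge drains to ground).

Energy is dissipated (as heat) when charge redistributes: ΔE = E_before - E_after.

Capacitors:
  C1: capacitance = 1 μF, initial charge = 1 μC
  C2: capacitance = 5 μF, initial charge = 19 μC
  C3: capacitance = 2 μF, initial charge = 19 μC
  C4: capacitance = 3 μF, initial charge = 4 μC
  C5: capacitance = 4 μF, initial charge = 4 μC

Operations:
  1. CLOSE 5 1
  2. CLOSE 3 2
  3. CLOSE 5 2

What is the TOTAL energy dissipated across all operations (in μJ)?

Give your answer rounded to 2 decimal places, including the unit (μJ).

Initial: C1(1μF, Q=1μC, V=1.00V), C2(5μF, Q=19μC, V=3.80V), C3(2μF, Q=19μC, V=9.50V), C4(3μF, Q=4μC, V=1.33V), C5(4μF, Q=4μC, V=1.00V)
Op 1: CLOSE 5-1: Q_total=5.00, C_total=5.00, V=1.00; Q5=4.00, Q1=1.00; dissipated=0.000
Op 2: CLOSE 3-2: Q_total=38.00, C_total=7.00, V=5.43; Q3=10.86, Q2=27.14; dissipated=23.207
Op 3: CLOSE 5-2: Q_total=31.14, C_total=9.00, V=3.46; Q5=13.84, Q2=17.30; dissipated=21.791
Total dissipated: 44.999 μJ

Answer: 45.00 μJ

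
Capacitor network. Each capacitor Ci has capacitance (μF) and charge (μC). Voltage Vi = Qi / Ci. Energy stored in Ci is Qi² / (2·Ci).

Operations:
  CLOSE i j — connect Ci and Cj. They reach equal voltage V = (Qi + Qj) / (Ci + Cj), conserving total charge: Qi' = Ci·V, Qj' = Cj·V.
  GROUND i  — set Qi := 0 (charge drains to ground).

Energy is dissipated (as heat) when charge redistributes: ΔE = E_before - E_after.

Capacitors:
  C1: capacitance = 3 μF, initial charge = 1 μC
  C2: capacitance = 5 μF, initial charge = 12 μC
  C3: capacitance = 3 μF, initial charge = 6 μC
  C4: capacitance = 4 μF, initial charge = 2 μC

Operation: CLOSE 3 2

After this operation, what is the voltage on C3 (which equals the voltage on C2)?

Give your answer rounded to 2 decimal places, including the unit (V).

Answer: 2.25 V

Derivation:
Initial: C1(3μF, Q=1μC, V=0.33V), C2(5μF, Q=12μC, V=2.40V), C3(3μF, Q=6μC, V=2.00V), C4(4μF, Q=2μC, V=0.50V)
Op 1: CLOSE 3-2: Q_total=18.00, C_total=8.00, V=2.25; Q3=6.75, Q2=11.25; dissipated=0.150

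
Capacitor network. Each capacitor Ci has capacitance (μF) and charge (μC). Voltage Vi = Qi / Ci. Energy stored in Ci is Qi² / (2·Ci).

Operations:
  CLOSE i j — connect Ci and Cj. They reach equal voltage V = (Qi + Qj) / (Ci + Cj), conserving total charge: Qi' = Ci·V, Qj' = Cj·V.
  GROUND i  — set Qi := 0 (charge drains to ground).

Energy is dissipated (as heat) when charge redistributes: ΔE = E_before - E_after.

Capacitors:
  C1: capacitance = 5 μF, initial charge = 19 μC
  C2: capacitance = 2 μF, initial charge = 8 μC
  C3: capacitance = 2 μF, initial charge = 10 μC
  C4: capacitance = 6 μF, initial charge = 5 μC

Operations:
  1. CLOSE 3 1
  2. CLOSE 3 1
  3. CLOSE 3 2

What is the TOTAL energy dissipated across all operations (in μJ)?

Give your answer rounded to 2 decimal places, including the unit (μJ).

Answer: 1.04 μJ

Derivation:
Initial: C1(5μF, Q=19μC, V=3.80V), C2(2μF, Q=8μC, V=4.00V), C3(2μF, Q=10μC, V=5.00V), C4(6μF, Q=5μC, V=0.83V)
Op 1: CLOSE 3-1: Q_total=29.00, C_total=7.00, V=4.14; Q3=8.29, Q1=20.71; dissipated=1.029
Op 2: CLOSE 3-1: Q_total=29.00, C_total=7.00, V=4.14; Q3=8.29, Q1=20.71; dissipated=0.000
Op 3: CLOSE 3-2: Q_total=16.29, C_total=4.00, V=4.07; Q3=8.14, Q2=8.14; dissipated=0.010
Total dissipated: 1.039 μJ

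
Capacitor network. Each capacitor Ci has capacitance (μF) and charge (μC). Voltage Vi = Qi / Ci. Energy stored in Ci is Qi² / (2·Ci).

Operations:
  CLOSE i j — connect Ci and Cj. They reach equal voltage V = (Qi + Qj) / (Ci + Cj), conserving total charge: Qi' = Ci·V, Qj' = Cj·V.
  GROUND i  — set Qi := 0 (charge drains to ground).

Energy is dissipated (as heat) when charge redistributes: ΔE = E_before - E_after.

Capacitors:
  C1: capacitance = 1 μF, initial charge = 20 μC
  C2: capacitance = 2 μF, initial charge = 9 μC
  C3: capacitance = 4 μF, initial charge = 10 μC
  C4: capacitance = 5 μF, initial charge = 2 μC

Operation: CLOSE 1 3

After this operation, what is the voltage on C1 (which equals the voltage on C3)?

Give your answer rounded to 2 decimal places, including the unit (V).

Initial: C1(1μF, Q=20μC, V=20.00V), C2(2μF, Q=9μC, V=4.50V), C3(4μF, Q=10μC, V=2.50V), C4(5μF, Q=2μC, V=0.40V)
Op 1: CLOSE 1-3: Q_total=30.00, C_total=5.00, V=6.00; Q1=6.00, Q3=24.00; dissipated=122.500

Answer: 6.00 V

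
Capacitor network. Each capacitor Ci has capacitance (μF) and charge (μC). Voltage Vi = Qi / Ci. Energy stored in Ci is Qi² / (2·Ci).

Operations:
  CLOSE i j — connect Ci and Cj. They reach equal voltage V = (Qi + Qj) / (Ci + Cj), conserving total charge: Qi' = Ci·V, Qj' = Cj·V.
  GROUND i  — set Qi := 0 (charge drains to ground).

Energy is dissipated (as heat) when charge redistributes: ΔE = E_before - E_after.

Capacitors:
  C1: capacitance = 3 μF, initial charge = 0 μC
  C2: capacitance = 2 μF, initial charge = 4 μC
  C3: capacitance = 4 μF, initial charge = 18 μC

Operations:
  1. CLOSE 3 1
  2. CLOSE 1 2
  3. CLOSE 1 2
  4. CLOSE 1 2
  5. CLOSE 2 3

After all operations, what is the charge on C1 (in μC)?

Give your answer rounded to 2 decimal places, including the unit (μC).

Answer: 7.03 μC

Derivation:
Initial: C1(3μF, Q=0μC, V=0.00V), C2(2μF, Q=4μC, V=2.00V), C3(4μF, Q=18μC, V=4.50V)
Op 1: CLOSE 3-1: Q_total=18.00, C_total=7.00, V=2.57; Q3=10.29, Q1=7.71; dissipated=17.357
Op 2: CLOSE 1-2: Q_total=11.71, C_total=5.00, V=2.34; Q1=7.03, Q2=4.69; dissipated=0.196
Op 3: CLOSE 1-2: Q_total=11.71, C_total=5.00, V=2.34; Q1=7.03, Q2=4.69; dissipated=0.000
Op 4: CLOSE 1-2: Q_total=11.71, C_total=5.00, V=2.34; Q1=7.03, Q2=4.69; dissipated=0.000
Op 5: CLOSE 2-3: Q_total=14.97, C_total=6.00, V=2.50; Q2=4.99, Q3=9.98; dissipated=0.035
Final charges: Q1=7.03, Q2=4.99, Q3=9.98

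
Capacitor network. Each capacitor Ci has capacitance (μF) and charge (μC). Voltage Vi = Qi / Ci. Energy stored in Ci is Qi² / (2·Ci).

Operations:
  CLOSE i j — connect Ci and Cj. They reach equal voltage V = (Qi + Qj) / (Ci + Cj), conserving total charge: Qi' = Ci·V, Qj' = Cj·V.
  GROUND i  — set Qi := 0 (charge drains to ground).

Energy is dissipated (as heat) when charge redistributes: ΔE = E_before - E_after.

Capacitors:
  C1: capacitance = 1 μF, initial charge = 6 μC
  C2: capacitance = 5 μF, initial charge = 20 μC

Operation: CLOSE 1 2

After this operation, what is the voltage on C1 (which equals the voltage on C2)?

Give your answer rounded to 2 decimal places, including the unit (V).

Answer: 4.33 V

Derivation:
Initial: C1(1μF, Q=6μC, V=6.00V), C2(5μF, Q=20μC, V=4.00V)
Op 1: CLOSE 1-2: Q_total=26.00, C_total=6.00, V=4.33; Q1=4.33, Q2=21.67; dissipated=1.667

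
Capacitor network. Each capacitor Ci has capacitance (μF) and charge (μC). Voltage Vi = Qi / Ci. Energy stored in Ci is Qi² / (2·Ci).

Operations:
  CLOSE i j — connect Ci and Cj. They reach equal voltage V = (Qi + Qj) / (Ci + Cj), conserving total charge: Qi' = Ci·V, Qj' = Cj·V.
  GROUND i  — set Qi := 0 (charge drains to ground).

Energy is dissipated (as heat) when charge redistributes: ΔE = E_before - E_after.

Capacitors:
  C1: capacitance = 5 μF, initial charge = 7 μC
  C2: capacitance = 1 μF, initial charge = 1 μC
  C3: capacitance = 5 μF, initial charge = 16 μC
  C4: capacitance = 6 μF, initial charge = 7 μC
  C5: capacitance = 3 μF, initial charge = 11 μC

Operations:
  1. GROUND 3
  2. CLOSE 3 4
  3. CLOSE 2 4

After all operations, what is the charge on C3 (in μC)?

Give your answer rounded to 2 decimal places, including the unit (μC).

Initial: C1(5μF, Q=7μC, V=1.40V), C2(1μF, Q=1μC, V=1.00V), C3(5μF, Q=16μC, V=3.20V), C4(6μF, Q=7μC, V=1.17V), C5(3μF, Q=11μC, V=3.67V)
Op 1: GROUND 3: Q3=0; energy lost=25.600
Op 2: CLOSE 3-4: Q_total=7.00, C_total=11.00, V=0.64; Q3=3.18, Q4=3.82; dissipated=1.856
Op 3: CLOSE 2-4: Q_total=4.82, C_total=7.00, V=0.69; Q2=0.69, Q4=4.13; dissipated=0.057
Final charges: Q1=7.00, Q2=0.69, Q3=3.18, Q4=4.13, Q5=11.00

Answer: 3.18 μC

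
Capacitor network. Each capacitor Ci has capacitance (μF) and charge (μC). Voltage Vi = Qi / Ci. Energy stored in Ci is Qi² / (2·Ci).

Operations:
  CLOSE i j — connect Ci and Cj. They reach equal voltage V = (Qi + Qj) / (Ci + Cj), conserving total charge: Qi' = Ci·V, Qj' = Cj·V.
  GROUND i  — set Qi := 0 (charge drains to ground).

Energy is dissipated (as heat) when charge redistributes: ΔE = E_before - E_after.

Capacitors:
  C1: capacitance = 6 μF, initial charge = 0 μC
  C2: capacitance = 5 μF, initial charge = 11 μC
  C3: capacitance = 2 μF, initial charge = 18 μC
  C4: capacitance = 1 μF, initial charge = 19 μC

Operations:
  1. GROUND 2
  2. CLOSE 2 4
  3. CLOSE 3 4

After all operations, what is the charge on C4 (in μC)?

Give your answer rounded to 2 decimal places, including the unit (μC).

Initial: C1(6μF, Q=0μC, V=0.00V), C2(5μF, Q=11μC, V=2.20V), C3(2μF, Q=18μC, V=9.00V), C4(1μF, Q=19μC, V=19.00V)
Op 1: GROUND 2: Q2=0; energy lost=12.100
Op 2: CLOSE 2-4: Q_total=19.00, C_total=6.00, V=3.17; Q2=15.83, Q4=3.17; dissipated=150.417
Op 3: CLOSE 3-4: Q_total=21.17, C_total=3.00, V=7.06; Q3=14.11, Q4=7.06; dissipated=11.343
Final charges: Q1=0.00, Q2=15.83, Q3=14.11, Q4=7.06

Answer: 7.06 μC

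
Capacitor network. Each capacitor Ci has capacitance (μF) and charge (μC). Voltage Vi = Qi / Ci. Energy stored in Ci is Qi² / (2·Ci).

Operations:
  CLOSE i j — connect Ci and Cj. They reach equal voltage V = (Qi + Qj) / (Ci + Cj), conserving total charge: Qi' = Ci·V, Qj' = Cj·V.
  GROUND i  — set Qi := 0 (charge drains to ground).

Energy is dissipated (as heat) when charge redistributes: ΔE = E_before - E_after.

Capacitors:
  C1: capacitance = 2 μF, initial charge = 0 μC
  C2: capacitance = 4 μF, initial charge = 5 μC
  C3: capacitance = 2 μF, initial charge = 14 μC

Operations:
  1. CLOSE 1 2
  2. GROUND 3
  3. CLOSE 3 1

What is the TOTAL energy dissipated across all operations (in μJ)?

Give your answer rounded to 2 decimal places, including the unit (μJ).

Answer: 50.39 μJ

Derivation:
Initial: C1(2μF, Q=0μC, V=0.00V), C2(4μF, Q=5μC, V=1.25V), C3(2μF, Q=14μC, V=7.00V)
Op 1: CLOSE 1-2: Q_total=5.00, C_total=6.00, V=0.83; Q1=1.67, Q2=3.33; dissipated=1.042
Op 2: GROUND 3: Q3=0; energy lost=49.000
Op 3: CLOSE 3-1: Q_total=1.67, C_total=4.00, V=0.42; Q3=0.83, Q1=0.83; dissipated=0.347
Total dissipated: 50.389 μJ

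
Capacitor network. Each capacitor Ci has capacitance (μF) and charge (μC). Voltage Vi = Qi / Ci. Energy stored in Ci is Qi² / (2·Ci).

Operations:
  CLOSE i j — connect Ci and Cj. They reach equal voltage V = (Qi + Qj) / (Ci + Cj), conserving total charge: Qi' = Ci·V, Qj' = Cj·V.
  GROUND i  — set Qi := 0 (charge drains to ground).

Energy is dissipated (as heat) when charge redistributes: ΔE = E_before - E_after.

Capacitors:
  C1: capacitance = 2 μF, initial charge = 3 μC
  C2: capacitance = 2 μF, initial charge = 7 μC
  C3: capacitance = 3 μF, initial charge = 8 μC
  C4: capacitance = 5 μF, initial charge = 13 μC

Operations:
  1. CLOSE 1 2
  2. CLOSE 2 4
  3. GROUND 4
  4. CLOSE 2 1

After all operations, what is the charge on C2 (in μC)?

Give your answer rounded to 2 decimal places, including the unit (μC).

Initial: C1(2μF, Q=3μC, V=1.50V), C2(2μF, Q=7μC, V=3.50V), C3(3μF, Q=8μC, V=2.67V), C4(5μF, Q=13μC, V=2.60V)
Op 1: CLOSE 1-2: Q_total=10.00, C_total=4.00, V=2.50; Q1=5.00, Q2=5.00; dissipated=2.000
Op 2: CLOSE 2-4: Q_total=18.00, C_total=7.00, V=2.57; Q2=5.14, Q4=12.86; dissipated=0.007
Op 3: GROUND 4: Q4=0; energy lost=16.531
Op 4: CLOSE 2-1: Q_total=10.14, C_total=4.00, V=2.54; Q2=5.07, Q1=5.07; dissipated=0.003
Final charges: Q1=5.07, Q2=5.07, Q3=8.00, Q4=0.00

Answer: 5.07 μC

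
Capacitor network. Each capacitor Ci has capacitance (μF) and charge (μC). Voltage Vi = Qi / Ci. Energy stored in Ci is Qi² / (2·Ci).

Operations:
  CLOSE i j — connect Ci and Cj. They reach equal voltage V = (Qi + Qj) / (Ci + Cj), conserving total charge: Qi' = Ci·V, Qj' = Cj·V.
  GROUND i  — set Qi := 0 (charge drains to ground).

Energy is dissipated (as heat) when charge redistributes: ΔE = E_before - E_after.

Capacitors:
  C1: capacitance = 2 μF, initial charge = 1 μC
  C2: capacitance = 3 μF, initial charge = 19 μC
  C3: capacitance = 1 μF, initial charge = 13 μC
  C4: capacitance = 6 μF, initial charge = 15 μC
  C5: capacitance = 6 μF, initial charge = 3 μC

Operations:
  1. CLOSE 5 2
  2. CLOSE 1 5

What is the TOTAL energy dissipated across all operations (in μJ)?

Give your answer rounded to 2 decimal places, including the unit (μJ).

Answer: 36.86 μJ

Derivation:
Initial: C1(2μF, Q=1μC, V=0.50V), C2(3μF, Q=19μC, V=6.33V), C3(1μF, Q=13μC, V=13.00V), C4(6μF, Q=15μC, V=2.50V), C5(6μF, Q=3μC, V=0.50V)
Op 1: CLOSE 5-2: Q_total=22.00, C_total=9.00, V=2.44; Q5=14.67, Q2=7.33; dissipated=34.028
Op 2: CLOSE 1-5: Q_total=15.67, C_total=8.00, V=1.96; Q1=3.92, Q5=11.75; dissipated=2.836
Total dissipated: 36.863 μJ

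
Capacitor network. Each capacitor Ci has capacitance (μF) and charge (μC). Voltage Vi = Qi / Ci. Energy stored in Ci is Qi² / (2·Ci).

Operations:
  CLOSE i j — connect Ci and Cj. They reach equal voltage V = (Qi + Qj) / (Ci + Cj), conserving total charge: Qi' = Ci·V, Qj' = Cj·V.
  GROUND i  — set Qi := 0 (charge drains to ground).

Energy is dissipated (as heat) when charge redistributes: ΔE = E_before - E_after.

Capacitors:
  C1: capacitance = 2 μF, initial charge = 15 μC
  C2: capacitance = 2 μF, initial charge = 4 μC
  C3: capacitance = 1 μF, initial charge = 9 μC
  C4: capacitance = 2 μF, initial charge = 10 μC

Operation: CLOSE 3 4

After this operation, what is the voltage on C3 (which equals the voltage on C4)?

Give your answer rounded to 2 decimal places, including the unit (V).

Answer: 6.33 V

Derivation:
Initial: C1(2μF, Q=15μC, V=7.50V), C2(2μF, Q=4μC, V=2.00V), C3(1μF, Q=9μC, V=9.00V), C4(2μF, Q=10μC, V=5.00V)
Op 1: CLOSE 3-4: Q_total=19.00, C_total=3.00, V=6.33; Q3=6.33, Q4=12.67; dissipated=5.333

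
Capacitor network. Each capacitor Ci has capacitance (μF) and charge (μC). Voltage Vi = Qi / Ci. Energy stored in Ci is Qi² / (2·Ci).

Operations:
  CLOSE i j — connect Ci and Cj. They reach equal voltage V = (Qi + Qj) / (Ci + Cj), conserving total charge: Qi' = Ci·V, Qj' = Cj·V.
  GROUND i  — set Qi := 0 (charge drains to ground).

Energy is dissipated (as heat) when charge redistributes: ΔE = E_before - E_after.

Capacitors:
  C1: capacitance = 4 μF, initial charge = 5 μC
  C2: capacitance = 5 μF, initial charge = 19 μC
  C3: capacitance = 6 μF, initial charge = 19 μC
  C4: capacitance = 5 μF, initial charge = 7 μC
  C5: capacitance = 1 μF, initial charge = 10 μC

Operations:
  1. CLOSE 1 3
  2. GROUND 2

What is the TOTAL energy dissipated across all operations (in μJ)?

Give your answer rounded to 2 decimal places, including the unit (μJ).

Answer: 40.51 μJ

Derivation:
Initial: C1(4μF, Q=5μC, V=1.25V), C2(5μF, Q=19μC, V=3.80V), C3(6μF, Q=19μC, V=3.17V), C4(5μF, Q=7μC, V=1.40V), C5(1μF, Q=10μC, V=10.00V)
Op 1: CLOSE 1-3: Q_total=24.00, C_total=10.00, V=2.40; Q1=9.60, Q3=14.40; dissipated=4.408
Op 2: GROUND 2: Q2=0; energy lost=36.100
Total dissipated: 40.508 μJ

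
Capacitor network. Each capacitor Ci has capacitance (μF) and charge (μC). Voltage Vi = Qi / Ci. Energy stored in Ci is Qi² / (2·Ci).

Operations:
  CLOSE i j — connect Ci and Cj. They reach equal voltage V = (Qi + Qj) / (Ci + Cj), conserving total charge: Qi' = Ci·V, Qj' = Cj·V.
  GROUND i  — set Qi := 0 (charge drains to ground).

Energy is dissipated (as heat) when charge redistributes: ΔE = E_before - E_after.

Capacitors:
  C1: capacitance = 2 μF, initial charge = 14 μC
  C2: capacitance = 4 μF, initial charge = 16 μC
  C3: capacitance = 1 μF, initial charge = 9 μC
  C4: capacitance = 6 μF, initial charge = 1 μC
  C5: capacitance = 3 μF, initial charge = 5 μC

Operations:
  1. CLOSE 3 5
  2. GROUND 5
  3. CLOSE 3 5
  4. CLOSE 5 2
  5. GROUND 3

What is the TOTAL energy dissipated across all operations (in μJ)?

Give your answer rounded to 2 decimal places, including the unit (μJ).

Answer: 51.89 μJ

Derivation:
Initial: C1(2μF, Q=14μC, V=7.00V), C2(4μF, Q=16μC, V=4.00V), C3(1μF, Q=9μC, V=9.00V), C4(6μF, Q=1μC, V=0.17V), C5(3μF, Q=5μC, V=1.67V)
Op 1: CLOSE 3-5: Q_total=14.00, C_total=4.00, V=3.50; Q3=3.50, Q5=10.50; dissipated=20.167
Op 2: GROUND 5: Q5=0; energy lost=18.375
Op 3: CLOSE 3-5: Q_total=3.50, C_total=4.00, V=0.88; Q3=0.88, Q5=2.62; dissipated=4.594
Op 4: CLOSE 5-2: Q_total=18.62, C_total=7.00, V=2.66; Q5=7.98, Q2=10.64; dissipated=8.371
Op 5: GROUND 3: Q3=0; energy lost=0.383
Total dissipated: 51.889 μJ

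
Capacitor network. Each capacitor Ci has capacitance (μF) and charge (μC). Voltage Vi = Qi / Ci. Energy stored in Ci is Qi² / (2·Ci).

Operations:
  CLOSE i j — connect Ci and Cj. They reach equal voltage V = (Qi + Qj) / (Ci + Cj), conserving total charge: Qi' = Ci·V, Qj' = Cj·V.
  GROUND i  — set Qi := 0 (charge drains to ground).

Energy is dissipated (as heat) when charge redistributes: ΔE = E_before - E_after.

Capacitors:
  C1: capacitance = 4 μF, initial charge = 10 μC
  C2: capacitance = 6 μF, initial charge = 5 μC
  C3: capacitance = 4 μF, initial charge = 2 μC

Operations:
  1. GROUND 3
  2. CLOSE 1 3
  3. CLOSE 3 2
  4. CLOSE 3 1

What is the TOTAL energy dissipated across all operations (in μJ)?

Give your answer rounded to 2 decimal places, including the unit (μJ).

Answer: 7.02 μJ

Derivation:
Initial: C1(4μF, Q=10μC, V=2.50V), C2(6μF, Q=5μC, V=0.83V), C3(4μF, Q=2μC, V=0.50V)
Op 1: GROUND 3: Q3=0; energy lost=0.500
Op 2: CLOSE 1-3: Q_total=10.00, C_total=8.00, V=1.25; Q1=5.00, Q3=5.00; dissipated=6.250
Op 3: CLOSE 3-2: Q_total=10.00, C_total=10.00, V=1.00; Q3=4.00, Q2=6.00; dissipated=0.208
Op 4: CLOSE 3-1: Q_total=9.00, C_total=8.00, V=1.12; Q3=4.50, Q1=4.50; dissipated=0.062
Total dissipated: 7.021 μJ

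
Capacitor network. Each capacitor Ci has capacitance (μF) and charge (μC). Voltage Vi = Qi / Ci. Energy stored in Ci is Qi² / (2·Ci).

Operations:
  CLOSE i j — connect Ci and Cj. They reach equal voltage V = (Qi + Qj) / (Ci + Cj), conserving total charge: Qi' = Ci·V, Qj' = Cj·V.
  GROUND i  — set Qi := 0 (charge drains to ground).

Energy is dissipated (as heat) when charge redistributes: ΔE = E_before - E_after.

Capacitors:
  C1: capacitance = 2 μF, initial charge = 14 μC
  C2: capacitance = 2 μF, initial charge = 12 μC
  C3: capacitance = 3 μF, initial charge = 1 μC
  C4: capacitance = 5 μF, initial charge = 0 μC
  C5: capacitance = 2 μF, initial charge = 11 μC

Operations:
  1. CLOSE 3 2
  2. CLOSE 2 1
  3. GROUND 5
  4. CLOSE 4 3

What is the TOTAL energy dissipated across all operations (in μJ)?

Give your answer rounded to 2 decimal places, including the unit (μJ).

Initial: C1(2μF, Q=14μC, V=7.00V), C2(2μF, Q=12μC, V=6.00V), C3(3μF, Q=1μC, V=0.33V), C4(5μF, Q=0μC, V=0.00V), C5(2μF, Q=11μC, V=5.50V)
Op 1: CLOSE 3-2: Q_total=13.00, C_total=5.00, V=2.60; Q3=7.80, Q2=5.20; dissipated=19.267
Op 2: CLOSE 2-1: Q_total=19.20, C_total=4.00, V=4.80; Q2=9.60, Q1=9.60; dissipated=9.680
Op 3: GROUND 5: Q5=0; energy lost=30.250
Op 4: CLOSE 4-3: Q_total=7.80, C_total=8.00, V=0.97; Q4=4.88, Q3=2.92; dissipated=6.338
Total dissipated: 65.534 μJ

Answer: 65.53 μJ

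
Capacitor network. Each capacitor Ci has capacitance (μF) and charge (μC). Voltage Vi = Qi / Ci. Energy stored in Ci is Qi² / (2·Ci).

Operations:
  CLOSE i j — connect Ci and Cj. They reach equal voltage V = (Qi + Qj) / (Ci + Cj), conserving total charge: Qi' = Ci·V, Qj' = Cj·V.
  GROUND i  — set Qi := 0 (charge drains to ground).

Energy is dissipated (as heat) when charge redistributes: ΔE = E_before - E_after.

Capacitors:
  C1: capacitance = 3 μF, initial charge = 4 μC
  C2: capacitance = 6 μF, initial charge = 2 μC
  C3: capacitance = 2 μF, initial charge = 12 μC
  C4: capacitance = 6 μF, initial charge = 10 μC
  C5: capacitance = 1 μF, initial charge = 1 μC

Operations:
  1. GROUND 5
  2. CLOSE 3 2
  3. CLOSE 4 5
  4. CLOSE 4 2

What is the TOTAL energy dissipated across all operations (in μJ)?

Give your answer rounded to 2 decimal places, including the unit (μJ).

Answer: 25.93 μJ

Derivation:
Initial: C1(3μF, Q=4μC, V=1.33V), C2(6μF, Q=2μC, V=0.33V), C3(2μF, Q=12μC, V=6.00V), C4(6μF, Q=10μC, V=1.67V), C5(1μF, Q=1μC, V=1.00V)
Op 1: GROUND 5: Q5=0; energy lost=0.500
Op 2: CLOSE 3-2: Q_total=14.00, C_total=8.00, V=1.75; Q3=3.50, Q2=10.50; dissipated=24.083
Op 3: CLOSE 4-5: Q_total=10.00, C_total=7.00, V=1.43; Q4=8.57, Q5=1.43; dissipated=1.190
Op 4: CLOSE 4-2: Q_total=19.07, C_total=12.00, V=1.59; Q4=9.54, Q2=9.54; dissipated=0.155
Total dissipated: 25.929 μJ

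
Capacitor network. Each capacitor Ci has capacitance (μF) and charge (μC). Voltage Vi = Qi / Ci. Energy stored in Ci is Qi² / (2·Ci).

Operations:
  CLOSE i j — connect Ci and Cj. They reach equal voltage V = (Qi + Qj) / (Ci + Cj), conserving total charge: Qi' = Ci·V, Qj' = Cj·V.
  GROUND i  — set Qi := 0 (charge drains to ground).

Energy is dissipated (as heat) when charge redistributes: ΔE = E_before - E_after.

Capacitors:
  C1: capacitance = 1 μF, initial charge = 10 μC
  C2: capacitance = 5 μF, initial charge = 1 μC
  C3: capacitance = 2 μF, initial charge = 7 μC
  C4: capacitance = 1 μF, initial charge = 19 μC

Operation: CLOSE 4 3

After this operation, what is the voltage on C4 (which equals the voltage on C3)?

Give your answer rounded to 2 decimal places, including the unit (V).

Initial: C1(1μF, Q=10μC, V=10.00V), C2(5μF, Q=1μC, V=0.20V), C3(2μF, Q=7μC, V=3.50V), C4(1μF, Q=19μC, V=19.00V)
Op 1: CLOSE 4-3: Q_total=26.00, C_total=3.00, V=8.67; Q4=8.67, Q3=17.33; dissipated=80.083

Answer: 8.67 V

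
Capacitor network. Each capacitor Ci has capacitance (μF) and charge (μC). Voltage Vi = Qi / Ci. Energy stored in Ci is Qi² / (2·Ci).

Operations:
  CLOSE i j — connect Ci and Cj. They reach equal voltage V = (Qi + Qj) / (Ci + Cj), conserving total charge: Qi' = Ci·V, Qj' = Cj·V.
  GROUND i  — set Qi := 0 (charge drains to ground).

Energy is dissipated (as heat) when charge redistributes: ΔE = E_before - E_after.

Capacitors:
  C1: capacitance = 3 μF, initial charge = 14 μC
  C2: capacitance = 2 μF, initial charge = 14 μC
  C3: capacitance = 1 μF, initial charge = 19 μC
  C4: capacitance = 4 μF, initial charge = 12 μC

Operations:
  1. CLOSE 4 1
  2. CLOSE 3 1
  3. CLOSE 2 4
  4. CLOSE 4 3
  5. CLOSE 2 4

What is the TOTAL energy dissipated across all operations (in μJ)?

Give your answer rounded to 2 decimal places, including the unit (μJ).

Initial: C1(3μF, Q=14μC, V=4.67V), C2(2μF, Q=14μC, V=7.00V), C3(1μF, Q=19μC, V=19.00V), C4(4μF, Q=12μC, V=3.00V)
Op 1: CLOSE 4-1: Q_total=26.00, C_total=7.00, V=3.71; Q4=14.86, Q1=11.14; dissipated=2.381
Op 2: CLOSE 3-1: Q_total=30.14, C_total=4.00, V=7.54; Q3=7.54, Q1=22.61; dissipated=87.620
Op 3: CLOSE 2-4: Q_total=28.86, C_total=6.00, V=4.81; Q2=9.62, Q4=19.24; dissipated=7.197
Op 4: CLOSE 4-3: Q_total=26.77, C_total=5.00, V=5.35; Q4=21.42, Q3=5.35; dissipated=2.973
Op 5: CLOSE 2-4: Q_total=31.04, C_total=6.00, V=5.17; Q2=10.35, Q4=20.69; dissipated=0.198
Total dissipated: 100.369 μJ

Answer: 100.37 μJ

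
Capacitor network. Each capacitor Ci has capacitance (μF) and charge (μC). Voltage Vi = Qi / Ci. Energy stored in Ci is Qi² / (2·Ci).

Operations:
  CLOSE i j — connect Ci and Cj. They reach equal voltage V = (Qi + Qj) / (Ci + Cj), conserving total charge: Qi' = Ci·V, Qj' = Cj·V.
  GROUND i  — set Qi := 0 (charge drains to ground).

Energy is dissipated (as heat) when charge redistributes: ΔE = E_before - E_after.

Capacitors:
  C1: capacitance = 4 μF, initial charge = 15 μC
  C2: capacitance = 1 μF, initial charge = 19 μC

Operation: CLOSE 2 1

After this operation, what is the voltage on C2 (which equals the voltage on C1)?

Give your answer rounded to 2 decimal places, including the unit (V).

Initial: C1(4μF, Q=15μC, V=3.75V), C2(1μF, Q=19μC, V=19.00V)
Op 1: CLOSE 2-1: Q_total=34.00, C_total=5.00, V=6.80; Q2=6.80, Q1=27.20; dissipated=93.025

Answer: 6.80 V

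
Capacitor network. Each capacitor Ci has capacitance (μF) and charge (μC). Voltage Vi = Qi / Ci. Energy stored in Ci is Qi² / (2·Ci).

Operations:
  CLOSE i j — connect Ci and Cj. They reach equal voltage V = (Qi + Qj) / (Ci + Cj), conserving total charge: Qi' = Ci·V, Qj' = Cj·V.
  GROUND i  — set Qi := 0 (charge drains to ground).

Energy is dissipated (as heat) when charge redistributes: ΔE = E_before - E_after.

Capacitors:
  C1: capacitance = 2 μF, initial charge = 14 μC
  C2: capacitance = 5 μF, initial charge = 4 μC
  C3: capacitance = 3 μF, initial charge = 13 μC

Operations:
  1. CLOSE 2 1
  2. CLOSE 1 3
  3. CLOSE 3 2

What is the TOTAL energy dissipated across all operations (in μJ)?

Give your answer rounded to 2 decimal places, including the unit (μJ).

Answer: 30.37 μJ

Derivation:
Initial: C1(2μF, Q=14μC, V=7.00V), C2(5μF, Q=4μC, V=0.80V), C3(3μF, Q=13μC, V=4.33V)
Op 1: CLOSE 2-1: Q_total=18.00, C_total=7.00, V=2.57; Q2=12.86, Q1=5.14; dissipated=27.457
Op 2: CLOSE 1-3: Q_total=18.14, C_total=5.00, V=3.63; Q1=7.26, Q3=10.89; dissipated=1.863
Op 3: CLOSE 3-2: Q_total=23.74, C_total=8.00, V=2.97; Q3=8.90, Q2=14.84; dissipated=1.048
Total dissipated: 30.367 μJ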